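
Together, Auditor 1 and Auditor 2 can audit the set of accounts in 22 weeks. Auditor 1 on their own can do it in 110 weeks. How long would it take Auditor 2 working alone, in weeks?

Combined rate is 1/22 per week.
Known contribution: 1/110 per week.
So Auditor 2's rate is 1/22 − 1/110 = 2/55, meaning 55/2 weeks alone.

55/2 weeks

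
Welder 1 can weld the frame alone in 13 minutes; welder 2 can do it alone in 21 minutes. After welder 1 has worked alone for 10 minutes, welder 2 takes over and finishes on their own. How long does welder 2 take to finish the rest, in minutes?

In 10 minutes welder 1 does 10/13 of the job, leaving 3/13.
Welder 2 works at 1/21 per minute, so finishing takes 3/13 ÷ 1/21 = 63/13 minutes.

63/13 minutes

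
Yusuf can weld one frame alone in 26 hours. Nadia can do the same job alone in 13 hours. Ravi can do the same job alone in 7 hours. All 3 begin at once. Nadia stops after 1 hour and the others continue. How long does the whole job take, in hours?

56/11 hours

In the first 1 hour the combined rate is 47/182, so 47/182 of the job is done, leaving 135/182.
After Nadia leaves the rate is 33/182 per hour; the remaining 135/182 takes 45/11 hours.
Total = 1 + 45/11 = 56/11 hours.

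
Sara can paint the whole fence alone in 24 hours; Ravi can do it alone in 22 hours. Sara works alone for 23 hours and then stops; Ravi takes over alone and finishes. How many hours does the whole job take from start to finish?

287/12 hours

In 23 hours Sara does 23/24 of the job, leaving 1/24.
Ravi works at 1/22 per hour, so finishing takes 1/24 ÷ 1/22 = 11/12 hours.
Total time = 23 + 11/12 = 287/12 hours.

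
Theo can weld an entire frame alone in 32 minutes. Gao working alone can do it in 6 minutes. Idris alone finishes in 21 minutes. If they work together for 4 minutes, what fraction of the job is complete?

Combined rate: 1/32 + 1/6 + 1/21 = (21 + 112 + 32)/672 = 165/672 = 55/224 per minute.
In 4 minutes they complete 4·55/224 = 55/56 of the job.

55/56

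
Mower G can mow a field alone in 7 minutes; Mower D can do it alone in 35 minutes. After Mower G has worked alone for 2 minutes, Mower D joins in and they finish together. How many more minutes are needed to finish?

25/6 minutes

In 2 minutes Mower G does 2/7 of the job, leaving 5/7.
Mower G and Mower D together work at 6/35 per minute, so finishing takes 5/7 ÷ 6/35 = 25/6 minutes.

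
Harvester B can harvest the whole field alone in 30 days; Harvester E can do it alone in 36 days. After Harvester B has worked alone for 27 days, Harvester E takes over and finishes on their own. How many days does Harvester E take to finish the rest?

18/5 days

In 27 days Harvester B does 27/30 = 9/10 of the job, leaving 1/10.
Harvester E works at 1/36 per day, so finishing takes 1/10 ÷ 1/36 = 18/5 days.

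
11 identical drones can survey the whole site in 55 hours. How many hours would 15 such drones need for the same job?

121/3 hours

Total work is 11·55 = 605 drone-hours.
With 15 drones: 605/15 = 121/3 hours.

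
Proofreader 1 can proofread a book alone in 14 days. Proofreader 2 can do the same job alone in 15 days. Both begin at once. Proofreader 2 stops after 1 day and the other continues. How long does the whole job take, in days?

196/15 days

In the first 1 day the combined rate is 29/210, so 29/210 of the job is done, leaving 181/210.
After proofreader 2 leaves the rate is 1/14 per day; the remaining 181/210 takes 181/15 days.
Total = 1 + 181/15 = 196/15 days.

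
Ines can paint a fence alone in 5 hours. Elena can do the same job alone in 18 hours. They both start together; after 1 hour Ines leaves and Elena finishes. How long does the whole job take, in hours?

72/5 hours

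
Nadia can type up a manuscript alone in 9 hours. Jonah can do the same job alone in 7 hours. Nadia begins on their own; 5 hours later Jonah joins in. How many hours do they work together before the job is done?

In the first 5 hours Nadia alone does 5/9 of the job, leaving 4/9.
Once everyone is working, combined rate: 1/9 + 1/7 = (7 + 9)/63 = 16/63 per hour.
Remaining 4/9 at 16/63 per hour takes 7/4 hours.

7/4 hours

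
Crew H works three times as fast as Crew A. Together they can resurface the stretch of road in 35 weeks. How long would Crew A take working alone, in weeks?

140 weeks

Let Crew A's rate be r; then Crew H's rate is 3r, so together (3 + 1)r = 4r = 1/35.
Thus r = 1/140 per week.
Crew A alone: 140 weeks; Crew H alone: 140/3 weeks.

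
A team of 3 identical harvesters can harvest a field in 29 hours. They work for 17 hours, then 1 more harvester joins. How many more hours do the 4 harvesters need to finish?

One harvester does 1/87 of the job per hour.
After 17 hours with 3 harvesters, 17/29 is done (12/29 left).
With 4 harvesters the rate is 4/87, so the rest takes 12/29 ÷ 4/87 = 9 hours.

9 hours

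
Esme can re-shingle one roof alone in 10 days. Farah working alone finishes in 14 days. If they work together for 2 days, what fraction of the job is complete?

12/35

Combined rate: 1/10 + 1/14 = (7 + 5)/70 = 12/70 = 6/35 per day.
In 2 days they complete 2·6/35 = 12/35 of the job.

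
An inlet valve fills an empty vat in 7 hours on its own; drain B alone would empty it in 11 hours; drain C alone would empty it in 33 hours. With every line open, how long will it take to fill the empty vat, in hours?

231/5 hours

Net rate = 1/7 − 1/11 − 1/33 = (33 − 21 − 7)/231 = 5/231 per hour.
Filling time = 1 ÷ (5/231) = 231/5 hours.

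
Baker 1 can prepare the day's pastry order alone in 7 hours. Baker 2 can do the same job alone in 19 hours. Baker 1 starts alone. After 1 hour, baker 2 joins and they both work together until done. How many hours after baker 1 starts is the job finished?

70/13 hours

In the first 1 hour baker 1 alone does 1/7 of the job, leaving 6/7.
Once everyone is working, combined rate: 1/7 + 1/19 = (19 + 7)/133 = 26/133 per hour.
Remaining 6/7 at 26/133 per hour takes 57/13 hours.
Total from the start = 1 + 57/13 = 70/13 hours.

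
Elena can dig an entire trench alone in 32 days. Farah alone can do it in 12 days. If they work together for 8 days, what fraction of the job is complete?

11/12

Combined rate: 1/32 + 1/12 = (3 + 8)/96 = 11/96 per day.
In 8 days they complete 8·11/96 = 11/12 of the job.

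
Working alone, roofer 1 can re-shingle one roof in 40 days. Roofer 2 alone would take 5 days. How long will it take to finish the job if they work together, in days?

40/9 days

With two workers the combined time is the product over the sum: 40·5/(40+5) = 200/45 = 40/9 days.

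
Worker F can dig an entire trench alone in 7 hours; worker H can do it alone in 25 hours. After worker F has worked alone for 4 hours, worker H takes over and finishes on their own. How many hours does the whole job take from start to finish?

In 4 hours worker F does 4/7 of the job, leaving 3/7.
Worker H works at 1/25 per hour, so finishing takes 3/7 ÷ 1/25 = 75/7 hours.
Total time = 4 + 75/7 = 103/7 hours.

103/7 hours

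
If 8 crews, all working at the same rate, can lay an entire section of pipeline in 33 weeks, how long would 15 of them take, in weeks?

88/5 weeks

Total work is 8·33 = 264 crew-weeks.
With 15 crews: 264/15 = 88/5 weeks.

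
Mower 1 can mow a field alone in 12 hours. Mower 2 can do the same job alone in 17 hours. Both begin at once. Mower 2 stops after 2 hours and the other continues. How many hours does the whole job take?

180/17 hours

In the first 2 hours the combined rate is 29/204, so 29/102 of the job is done, leaving 73/102.
After mower 2 leaves the rate is 1/12 per hour; the remaining 73/102 takes 146/17 hours.
Total = 2 + 146/17 = 180/17 hours.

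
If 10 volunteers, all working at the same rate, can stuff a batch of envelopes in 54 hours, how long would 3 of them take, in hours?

180 hours

Total work is 10·54 = 540 volunteer-hours.
With 3 volunteers: 540/3 = 180 hours.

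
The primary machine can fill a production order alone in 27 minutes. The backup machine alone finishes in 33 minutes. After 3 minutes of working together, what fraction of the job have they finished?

20/99

Combined rate: 1/27 + 1/33 = (11 + 9)/297 = 20/297 per minute.
In 3 minutes they complete 3·20/297 = 20/99 of the job.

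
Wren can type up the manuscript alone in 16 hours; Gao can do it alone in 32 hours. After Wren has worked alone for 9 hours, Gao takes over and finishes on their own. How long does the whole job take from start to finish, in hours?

In 9 hours Wren does 9/16 of the job, leaving 7/16.
Gao works at 1/32 per hour, so finishing takes 7/16 ÷ 1/32 = 14 hours.
Total time = 9 + 14 = 23 hours.

23 hours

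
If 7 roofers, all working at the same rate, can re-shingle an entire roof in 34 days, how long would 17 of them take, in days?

Total work is 7·34 = 238 roofer-days.
With 17 roofers: 238/17 = 14 days.

14 days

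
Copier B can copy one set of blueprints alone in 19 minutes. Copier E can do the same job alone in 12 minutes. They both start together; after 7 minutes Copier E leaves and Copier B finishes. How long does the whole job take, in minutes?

95/12 minutes

In the first 7 minutes the combined rate is 31/228, so 217/228 of the job is done, leaving 11/228.
After Copier E leaves the rate is 1/19 per minute; the remaining 11/228 takes 11/12 minutes.
Total = 7 + 11/12 = 95/12 minutes.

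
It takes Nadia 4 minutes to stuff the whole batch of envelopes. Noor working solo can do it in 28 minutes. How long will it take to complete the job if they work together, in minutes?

7/2 minutes

Combined rate: 1/4 + 1/28 = (7 + 1)/28 = 8/28 = 2/7 per minute.
Time = 1 ÷ (2/7) = 7/2 minutes.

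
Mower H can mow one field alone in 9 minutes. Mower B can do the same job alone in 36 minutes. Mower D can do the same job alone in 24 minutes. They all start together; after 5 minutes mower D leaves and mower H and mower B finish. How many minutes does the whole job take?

57/10 minutes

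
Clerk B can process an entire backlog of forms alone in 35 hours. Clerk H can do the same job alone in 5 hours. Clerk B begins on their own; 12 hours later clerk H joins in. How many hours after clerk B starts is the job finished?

119/8 hours

In the first 12 hours clerk B alone does 12/35 of the job, leaving 23/35.
Once everyone is working, combined rate: 1/35 + 1/5 = (1 + 7)/35 = 8/35 per hour.
Remaining 23/35 at 8/35 per hour takes 23/8 hours.
Total from the start = 12 + 23/8 = 119/8 hours.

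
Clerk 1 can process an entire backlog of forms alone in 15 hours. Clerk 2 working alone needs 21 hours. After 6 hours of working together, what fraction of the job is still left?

Combined rate: 1/15 + 1/21 = (7 + 5)/105 = 12/105 = 4/35 per hour.
In 6 hours they complete 6·4/35 = 24/35 of the job.
So 11/35 remains.

11/35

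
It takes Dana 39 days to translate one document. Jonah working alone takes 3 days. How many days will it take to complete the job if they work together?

With two workers the combined time is the product over the sum: 39·3/(39+3) = 117/42 = 39/14 days.

39/14 days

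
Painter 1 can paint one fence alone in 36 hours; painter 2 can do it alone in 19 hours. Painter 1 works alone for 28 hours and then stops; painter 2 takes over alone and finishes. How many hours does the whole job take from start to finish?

290/9 hours

In 28 hours painter 1 does 28/36 = 7/9 of the job, leaving 2/9.
Painter 2 works at 1/19 per hour, so finishing takes 2/9 ÷ 1/19 = 38/9 hours.
Total time = 28 + 38/9 = 290/9 hours.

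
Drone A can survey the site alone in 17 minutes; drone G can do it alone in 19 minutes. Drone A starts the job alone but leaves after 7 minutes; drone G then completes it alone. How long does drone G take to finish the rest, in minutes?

190/17 minutes

In 7 minutes drone A does 7/17 of the job, leaving 10/17.
Drone G works at 1/19 per minute, so finishing takes 10/17 ÷ 1/19 = 190/17 minutes.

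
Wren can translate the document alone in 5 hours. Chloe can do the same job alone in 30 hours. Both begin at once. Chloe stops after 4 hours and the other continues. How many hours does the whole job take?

13/3 hours

In the first 4 hours the combined rate is 7/30, so 14/15 of the job is done, leaving 1/15.
After Chloe leaves the rate is 1/5 per hour; the remaining 1/15 takes 1/3 hours.
Total = 4 + 1/3 = 13/3 hours.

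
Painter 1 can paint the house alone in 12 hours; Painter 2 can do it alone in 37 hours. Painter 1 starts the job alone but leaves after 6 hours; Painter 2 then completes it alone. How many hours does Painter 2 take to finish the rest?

In 6 hours Painter 1 does 6/12 = 1/2 of the job, leaving 1/2.
Painter 2 works at 1/37 per hour, so finishing takes 1/2 ÷ 1/37 = 37/2 hours.

37/2 hours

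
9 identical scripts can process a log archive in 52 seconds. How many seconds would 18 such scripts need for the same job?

Total work is 9·52 = 468 script-seconds.
With 18 scripts: 468/18 = 26 seconds.

26 seconds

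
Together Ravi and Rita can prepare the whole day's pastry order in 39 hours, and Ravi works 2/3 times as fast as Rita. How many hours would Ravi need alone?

Let Rita's rate be r; then Ravi's rate is (2/3)r, so together (2/3 + 1)r = (5/3)r = 1/39.
Thus r = 1/65 per hour.
Rita alone: 65 hours; Ravi alone: 195/2 hours.

195/2 hours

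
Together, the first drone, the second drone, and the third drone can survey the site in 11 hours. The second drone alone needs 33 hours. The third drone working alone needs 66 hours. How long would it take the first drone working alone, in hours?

Combined rate is 1/11 per hour.
Known contribution: 1/33 + 1/66 = (2 + 1)/66 = 3/66 = 1/22 per hour.
So the first drone's rate is 1/11 − 1/22 = 1/22, meaning 22 hours alone.

22 hours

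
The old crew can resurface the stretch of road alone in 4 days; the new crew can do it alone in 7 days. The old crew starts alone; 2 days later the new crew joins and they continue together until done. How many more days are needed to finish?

In 2 days the old crew does 2/4 = 1/2 of the job, leaving 1/2.
The old crew and the new crew together work at 11/28 per day, so finishing takes 1/2 ÷ 11/28 = 14/11 days.

14/11 days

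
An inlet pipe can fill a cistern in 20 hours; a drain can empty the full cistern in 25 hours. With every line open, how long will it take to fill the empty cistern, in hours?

100 hours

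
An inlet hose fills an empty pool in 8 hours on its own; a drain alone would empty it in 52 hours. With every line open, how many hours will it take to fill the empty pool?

104/11 hours

Net rate = 1/8 − 1/52 = (13 − 2)/104 = 11/104 per hour.
Filling time = 1 ÷ (11/104) = 104/11 hours.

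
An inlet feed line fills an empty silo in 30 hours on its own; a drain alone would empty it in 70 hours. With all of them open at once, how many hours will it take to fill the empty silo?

105/2 hours

Net rate = 1/30 − 1/70 = (7 − 3)/210 = 4/210 = 2/105 per hour.
Filling time = 1 ÷ (2/105) = 105/2 hours.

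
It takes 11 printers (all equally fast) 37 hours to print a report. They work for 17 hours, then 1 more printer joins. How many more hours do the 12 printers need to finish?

55/3 hours

One printer does 1/407 of the job per hour.
After 17 hours with 11 printers, 17/37 is done (20/37 left).
With 12 printers the rate is 12/407, so the rest takes 20/37 ÷ 12/407 = 55/3 hours.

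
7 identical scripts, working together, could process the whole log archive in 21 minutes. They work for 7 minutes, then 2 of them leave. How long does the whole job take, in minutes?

One script does 1/147 of the job per minute.
After 7 minutes with 7 scripts, 1/3 is done (2/3 left).
With 5 scripts the rate is 5/147, so the rest takes 2/3 ÷ 5/147 = 98/5 minutes.
Total = 7 + 98/5 = 133/5 minutes.

133/5 minutes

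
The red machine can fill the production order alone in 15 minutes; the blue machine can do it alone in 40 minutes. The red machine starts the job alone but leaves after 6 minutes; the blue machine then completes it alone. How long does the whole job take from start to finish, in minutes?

In 6 minutes the red machine does 6/15 = 2/5 of the job, leaving 3/5.
The blue machine works at 1/40 per minute, so finishing takes 3/5 ÷ 1/40 = 24 minutes.
Total time = 6 + 24 = 30 minutes.

30 minutes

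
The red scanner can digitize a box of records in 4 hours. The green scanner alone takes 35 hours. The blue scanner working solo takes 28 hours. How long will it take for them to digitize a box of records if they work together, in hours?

Combined rate: 1/4 + 1/35 + 1/28 = (35 + 4 + 5)/140 = 44/140 = 11/35 per hour.
Time = 1 ÷ (11/35) = 35/11 hours.

35/11 hours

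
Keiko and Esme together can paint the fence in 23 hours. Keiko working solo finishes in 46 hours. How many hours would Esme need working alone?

Combined rate is 1/23 per hour.
Known contribution: 1/46 per hour.
So Esme's rate is 1/23 − 1/46 = 1/46, meaning 46 hours alone.

46 hours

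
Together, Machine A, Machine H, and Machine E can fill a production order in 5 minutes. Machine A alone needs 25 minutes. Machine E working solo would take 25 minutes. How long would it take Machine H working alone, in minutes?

25/3 minutes

Combined rate is 1/5 per minute.
Known contribution: 1/25 + 1/25 = (1 + 1)/25 = 2/25 per minute.
So Machine H's rate is 1/5 − 2/25 = 3/25, meaning 25/3 minutes alone.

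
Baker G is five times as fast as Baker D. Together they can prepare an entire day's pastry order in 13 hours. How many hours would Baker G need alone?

78/5 hours

Let Baker D's rate be r; then Baker G's rate is 5r, so together (5 + 1)r = 6r = 1/13.
Thus r = 1/78 per hour.
Baker D alone: 78 hours; Baker G alone: 78/5 hours.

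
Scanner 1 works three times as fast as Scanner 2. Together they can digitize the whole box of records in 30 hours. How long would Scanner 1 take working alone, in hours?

Let Scanner 2's rate be r; then Scanner 1's rate is 3r, so together (3 + 1)r = 4r = 1/30.
Thus r = 1/120 per hour.
Scanner 2 alone: 120 hours; Scanner 1 alone: 40 hours.

40 hours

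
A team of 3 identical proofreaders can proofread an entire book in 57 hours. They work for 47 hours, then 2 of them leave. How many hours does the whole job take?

77 hours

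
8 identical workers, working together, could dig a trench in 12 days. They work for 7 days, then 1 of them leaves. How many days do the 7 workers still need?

40/7 days

One worker does 1/96 of the job per day.
After 7 days with 8 workers, 7/12 is done (5/12 left).
With 7 workers the rate is 7/96, so the rest takes 5/12 ÷ 7/96 = 40/7 days.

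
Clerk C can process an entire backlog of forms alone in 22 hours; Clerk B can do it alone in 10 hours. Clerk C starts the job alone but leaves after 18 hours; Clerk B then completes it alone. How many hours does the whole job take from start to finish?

In 18 hours Clerk C does 18/22 = 9/11 of the job, leaving 2/11.
Clerk B works at 1/10 per hour, so finishing takes 2/11 ÷ 1/10 = 20/11 hours.
Total time = 18 + 20/11 = 218/11 hours.

218/11 hours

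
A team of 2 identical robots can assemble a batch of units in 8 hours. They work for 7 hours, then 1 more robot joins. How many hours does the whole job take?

23/3 hours

One robot does 1/16 of the job per hour.
After 7 hours with 2 robots, 7/8 is done (1/8 left).
With 3 robots the rate is 3/16, so the rest takes 1/8 ÷ 3/16 = 2/3 hours.
Total = 7 + 2/3 = 23/3 hours.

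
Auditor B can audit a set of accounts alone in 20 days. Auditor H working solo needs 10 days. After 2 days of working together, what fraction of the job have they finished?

3/10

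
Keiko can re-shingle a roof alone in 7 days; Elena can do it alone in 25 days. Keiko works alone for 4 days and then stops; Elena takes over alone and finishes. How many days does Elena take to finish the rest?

75/7 days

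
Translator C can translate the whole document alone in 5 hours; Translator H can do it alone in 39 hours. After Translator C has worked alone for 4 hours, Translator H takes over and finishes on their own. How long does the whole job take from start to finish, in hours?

59/5 hours

In 4 hours Translator C does 4/5 of the job, leaving 1/5.
Translator H works at 1/39 per hour, so finishing takes 1/5 ÷ 1/39 = 39/5 hours.
Total time = 4 + 39/5 = 59/5 hours.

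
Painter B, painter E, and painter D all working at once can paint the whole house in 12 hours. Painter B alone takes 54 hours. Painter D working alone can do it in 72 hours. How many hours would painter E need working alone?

216/11 hours

Combined rate is 1/12 per hour.
Known contribution: 1/54 + 1/72 = (4 + 3)/216 = 7/216 per hour.
So painter E's rate is 1/12 − 7/216 = 11/216, meaning 216/11 hours alone.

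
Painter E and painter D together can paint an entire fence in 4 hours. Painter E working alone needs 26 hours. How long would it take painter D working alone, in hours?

Combined rate is 1/4 per hour.
Known contribution: 1/26 per hour.
So painter D's rate is 1/4 − 1/26 = 11/52, meaning 52/11 hours alone.

52/11 hours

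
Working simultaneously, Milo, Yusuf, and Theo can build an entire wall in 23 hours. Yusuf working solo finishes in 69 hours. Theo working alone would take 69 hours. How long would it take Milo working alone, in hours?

Combined rate is 1/23 per hour.
Known contribution: 1/69 + 1/69 = (1 + 1)/69 = 2/69 per hour.
So Milo's rate is 1/23 − 2/69 = 1/69, meaning 69 hours alone.

69 hours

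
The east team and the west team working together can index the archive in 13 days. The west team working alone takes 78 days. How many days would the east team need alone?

78/5 days

Combined rate is 1/13 per day.
Known contribution: 1/78 per day.
So the east team's rate is 1/13 − 1/78 = 5/78, meaning 78/5 days alone.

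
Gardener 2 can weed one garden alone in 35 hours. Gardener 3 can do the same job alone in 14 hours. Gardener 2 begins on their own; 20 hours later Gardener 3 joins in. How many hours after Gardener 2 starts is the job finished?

In the first 20 hours Gardener 2 alone does 20/35 = 4/7 of the job, leaving 3/7.
Once everyone is working, combined rate: 1/35 + 1/14 = (2 + 5)/70 = 7/70 = 1/10 per hour.
Remaining 3/7 at 1/10 per hour takes 30/7 hours.
Total from the start = 20 + 30/7 = 170/7 hours.

170/7 hours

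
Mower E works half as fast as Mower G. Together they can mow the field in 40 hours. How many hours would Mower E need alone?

120 hours

Let Mower G's rate be r; then Mower E's rate is (1/2)r, so together (1/2 + 1)r = (3/2)r = 1/40.
Thus r = 1/60 per hour.
Mower G alone: 60 hours; Mower E alone: 120 hours.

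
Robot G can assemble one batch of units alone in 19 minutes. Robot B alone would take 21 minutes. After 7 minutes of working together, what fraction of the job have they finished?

40/57

Combined rate: 1/19 + 1/21 = (21 + 19)/399 = 40/399 per minute.
In 7 minutes they complete 7·40/399 = 40/57 of the job.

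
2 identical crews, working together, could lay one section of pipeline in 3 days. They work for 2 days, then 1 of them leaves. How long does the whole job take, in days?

One crew does 1/6 of the job per day.
After 2 days with 2 crews, 2/3 is done (1/3 left).
With 1 crew the rate is 1/6, so the rest takes 1/3 ÷ 1/6 = 2 days.
Total = 2 + 2 = 4 days.

4 days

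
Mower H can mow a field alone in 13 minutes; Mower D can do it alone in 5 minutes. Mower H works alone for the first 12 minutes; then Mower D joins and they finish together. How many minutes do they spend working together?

In 12 minutes Mower H does 12/13 of the job, leaving 1/13.
Mower H and Mower D together work at 18/65 per minute, so finishing takes 1/13 ÷ 18/65 = 5/18 minutes.

5/18 minutes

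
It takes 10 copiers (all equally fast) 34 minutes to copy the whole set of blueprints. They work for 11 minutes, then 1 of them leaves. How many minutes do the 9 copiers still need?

230/9 minutes

One copier does 1/340 of the job per minute.
After 11 minutes with 10 copiers, 11/34 is done (23/34 left).
With 9 copiers the rate is 9/340, so the rest takes 23/34 ÷ 9/340 = 230/9 minutes.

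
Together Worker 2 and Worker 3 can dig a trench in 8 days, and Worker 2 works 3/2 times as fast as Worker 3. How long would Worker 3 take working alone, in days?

Let Worker 3's rate be r; then Worker 2's rate is (3/2)r, so together (3/2 + 1)r = (5/2)r = 1/8.
Thus r = 1/20 per day.
Worker 3 alone: 20 days; Worker 2 alone: 40/3 days.

20 days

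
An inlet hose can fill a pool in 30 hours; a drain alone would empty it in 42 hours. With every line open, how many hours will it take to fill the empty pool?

Net rate = 1/30 − 1/42 = (7 − 5)/210 = 2/210 = 1/105 per hour.
Filling time = 1 ÷ (1/105) = 105 hours.

105 hours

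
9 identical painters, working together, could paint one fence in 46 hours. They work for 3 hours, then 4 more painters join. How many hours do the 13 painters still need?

387/13 hours

One painter does 1/414 of the job per hour.
After 3 hours with 9 painters, 3/46 is done (43/46 left).
With 13 painters the rate is 13/414, so the rest takes 43/46 ÷ 13/414 = 387/13 hours.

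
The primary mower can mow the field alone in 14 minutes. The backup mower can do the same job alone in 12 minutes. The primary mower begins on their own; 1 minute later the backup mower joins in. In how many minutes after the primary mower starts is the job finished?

7 minutes

In the first 1 minute the primary mower alone does 1/14 of the job, leaving 13/14.
Once everyone is working, combined rate: 1/14 + 1/12 = (6 + 7)/84 = 13/84 per minute.
Remaining 13/14 at 13/84 per minute takes 6 minutes.
Total from the start = 1 + 6 = 7 minutes.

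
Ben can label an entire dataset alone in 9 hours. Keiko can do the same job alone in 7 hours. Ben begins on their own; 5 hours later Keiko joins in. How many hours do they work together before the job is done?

7/4 hours

In the first 5 hours Ben alone does 5/9 of the job, leaving 4/9.
Once everyone is working, combined rate: 1/9 + 1/7 = (7 + 9)/63 = 16/63 per hour.
Remaining 4/9 at 16/63 per hour takes 7/4 hours.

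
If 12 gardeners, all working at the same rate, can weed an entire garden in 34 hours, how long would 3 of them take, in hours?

Total work is 12·34 = 408 gardener-hours.
With 3 gardeners: 408/3 = 136 hours.

136 hours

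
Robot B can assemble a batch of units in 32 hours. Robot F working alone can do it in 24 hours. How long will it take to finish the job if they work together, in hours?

Combined rate: 1/32 + 1/24 = (3 + 4)/96 = 7/96 per hour.
Time = 1 ÷ (7/96) = 96/7 hours.

96/7 hours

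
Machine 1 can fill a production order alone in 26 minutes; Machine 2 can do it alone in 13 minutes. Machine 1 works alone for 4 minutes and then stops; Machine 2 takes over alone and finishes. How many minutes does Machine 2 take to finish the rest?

11 minutes

In 4 minutes Machine 1 does 4/26 = 2/13 of the job, leaving 11/13.
Machine 2 works at 1/13 per minute, so finishing takes 11/13 ÷ 1/13 = 11 minutes.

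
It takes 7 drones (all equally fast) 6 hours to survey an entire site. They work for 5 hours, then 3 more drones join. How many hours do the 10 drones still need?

One drone does 1/42 of the job per hour.
After 5 hours with 7 drones, 5/6 is done (1/6 left).
With 10 drones the rate is 10/42 = 5/21, so the rest takes 1/6 ÷ 5/21 = 7/10 hours.

7/10 hours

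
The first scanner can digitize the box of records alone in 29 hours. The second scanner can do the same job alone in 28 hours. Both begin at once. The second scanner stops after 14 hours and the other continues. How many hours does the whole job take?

In the first 14 hours the combined rate is 57/812, so 57/58 of the job is done, leaving 1/58.
After the second scanner leaves the rate is 1/29 per hour; the remaining 1/58 takes 1/2 hours.
Total = 14 + 1/2 = 29/2 hours.

29/2 hours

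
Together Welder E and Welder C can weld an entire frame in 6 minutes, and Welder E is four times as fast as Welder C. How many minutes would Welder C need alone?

30 minutes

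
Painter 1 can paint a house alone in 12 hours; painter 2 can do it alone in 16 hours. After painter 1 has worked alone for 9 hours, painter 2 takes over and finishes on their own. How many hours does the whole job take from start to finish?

In 9 hours painter 1 does 9/12 = 3/4 of the job, leaving 1/4.
Painter 2 works at 1/16 per hour, so finishing takes 1/4 ÷ 1/16 = 4 hours.
Total time = 9 + 4 = 13 hours.

13 hours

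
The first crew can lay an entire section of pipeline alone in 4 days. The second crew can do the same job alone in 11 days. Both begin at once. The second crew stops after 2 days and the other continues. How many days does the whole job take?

36/11 days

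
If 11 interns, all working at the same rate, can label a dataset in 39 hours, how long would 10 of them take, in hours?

Total work is 11·39 = 429 intern-hours.
With 10 interns: 429/10 hours.

429/10 hours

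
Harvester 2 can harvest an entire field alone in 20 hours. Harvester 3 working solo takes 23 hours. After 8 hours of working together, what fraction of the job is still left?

Combined rate: 1/20 + 1/23 = (23 + 20)/460 = 43/460 per hour.
In 8 hours they complete 8·43/460 = 86/115 of the job.
So 29/115 remains.

29/115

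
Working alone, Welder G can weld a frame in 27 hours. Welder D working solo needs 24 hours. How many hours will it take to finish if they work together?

216/17 hours

Combined rate: 1/27 + 1/24 = (8 + 9)/216 = 17/216 per hour.
Time = 1 ÷ (17/216) = 216/17 hours.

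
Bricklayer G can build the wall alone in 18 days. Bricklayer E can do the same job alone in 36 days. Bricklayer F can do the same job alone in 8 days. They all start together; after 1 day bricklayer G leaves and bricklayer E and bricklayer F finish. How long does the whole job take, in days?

68/11 days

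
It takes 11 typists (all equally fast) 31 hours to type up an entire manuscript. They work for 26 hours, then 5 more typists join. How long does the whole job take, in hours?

One typist does 1/341 of the job per hour.
After 26 hours with 11 typists, 26/31 is done (5/31 left).
With 16 typists the rate is 16/341, so the rest takes 5/31 ÷ 16/341 = 55/16 hours.
Total = 26 + 55/16 = 471/16 hours.

471/16 hours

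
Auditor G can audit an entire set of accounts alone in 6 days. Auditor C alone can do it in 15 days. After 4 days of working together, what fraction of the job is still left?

Combined rate: 1/6 + 1/15 = (5 + 2)/30 = 7/30 per day.
In 4 days they complete 4·7/30 = 14/15 of the job.
So 1/15 remains.

1/15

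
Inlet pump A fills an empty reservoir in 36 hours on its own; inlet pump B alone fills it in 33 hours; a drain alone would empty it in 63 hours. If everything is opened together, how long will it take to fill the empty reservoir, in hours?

Net rate = 1/36 + 1/33 − 1/63 = (77 + 84 − 44)/2772 = 117/2772 = 13/308 per hour.
Filling time = 1 ÷ (13/308) = 308/13 hours.

308/13 hours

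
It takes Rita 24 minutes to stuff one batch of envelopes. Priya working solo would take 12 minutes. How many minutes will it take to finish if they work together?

8 minutes

Combined rate: 1/24 + 1/12 = (1 + 2)/24 = 3/24 = 1/8 per minute.
Time = 1 ÷ (1/8) = 8 minutes.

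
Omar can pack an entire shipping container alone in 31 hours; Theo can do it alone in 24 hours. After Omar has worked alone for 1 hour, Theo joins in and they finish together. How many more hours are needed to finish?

144/11 hours

In 1 hour Omar does 1/31 of the job, leaving 30/31.
Omar and Theo together work at 55/744 per hour, so finishing takes 30/31 ÷ 55/744 = 144/11 hours.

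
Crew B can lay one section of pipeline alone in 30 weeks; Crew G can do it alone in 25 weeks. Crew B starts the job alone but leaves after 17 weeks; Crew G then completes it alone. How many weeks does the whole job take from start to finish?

167/6 weeks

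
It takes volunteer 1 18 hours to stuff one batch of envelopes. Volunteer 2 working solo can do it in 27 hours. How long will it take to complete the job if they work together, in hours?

54/5 hours

With two workers the combined time is the product over the sum: 18·27/(18+27) = 486/45 = 54/5 hours.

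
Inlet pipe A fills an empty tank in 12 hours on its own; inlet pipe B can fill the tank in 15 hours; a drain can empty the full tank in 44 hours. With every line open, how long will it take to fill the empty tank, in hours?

Net rate = 1/12 + 1/15 − 1/44 = (55 + 44 − 15)/660 = 84/660 = 7/55 per hour.
Filling time = 1 ÷ (7/55) = 55/7 hours.

55/7 hours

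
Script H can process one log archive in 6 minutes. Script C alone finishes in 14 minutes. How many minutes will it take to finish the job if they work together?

21/5 minutes

With two workers the combined time is the product over the sum: 6·14/(6+14) = 84/20 = 21/5 minutes.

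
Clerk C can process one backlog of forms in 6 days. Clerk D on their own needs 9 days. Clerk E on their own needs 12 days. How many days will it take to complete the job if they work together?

36/13 days

Combined rate: 1/6 + 1/9 + 1/12 = (6 + 4 + 3)/36 = 13/36 per day.
Time = 1 ÷ (13/36) = 36/13 days.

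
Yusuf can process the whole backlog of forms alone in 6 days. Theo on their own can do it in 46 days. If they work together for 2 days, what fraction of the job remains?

Combined rate: 1/6 + 1/46 = (23 + 3)/138 = 26/138 = 13/69 per day.
In 2 days they complete 2·13/69 = 26/69 of the job.
So 43/69 remains.

43/69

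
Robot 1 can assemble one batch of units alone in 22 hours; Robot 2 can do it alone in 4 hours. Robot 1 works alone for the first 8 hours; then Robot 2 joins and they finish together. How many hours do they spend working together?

In 8 hours Robot 1 does 8/22 = 4/11 of the job, leaving 7/11.
Robot 1 and Robot 2 together work at 13/44 per hour, so finishing takes 7/11 ÷ 13/44 = 28/13 hours.

28/13 hours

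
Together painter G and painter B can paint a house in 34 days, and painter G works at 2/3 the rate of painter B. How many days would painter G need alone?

Let painter B's rate be r; then painter G's rate is (2/3)r, so together (2/3 + 1)r = (5/3)r = 1/34.
Thus r = 3/170 per day.
Painter B alone: 170/3 days; painter G alone: 85 days.

85 days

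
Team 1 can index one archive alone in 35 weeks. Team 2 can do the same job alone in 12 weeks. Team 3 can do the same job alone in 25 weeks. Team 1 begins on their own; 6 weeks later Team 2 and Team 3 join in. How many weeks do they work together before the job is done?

In the first 6 weeks Team 1 alone does 6/35 of the job, leaving 29/35.
Once everyone is working, combined rate: 1/35 + 1/12 + 1/25 = (60 + 175 + 84)/2100 = 319/2100 per week.
Remaining 29/35 at 319/2100 per week takes 60/11 weeks.

60/11 weeks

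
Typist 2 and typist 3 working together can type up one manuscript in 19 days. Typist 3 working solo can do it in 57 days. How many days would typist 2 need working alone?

57/2 days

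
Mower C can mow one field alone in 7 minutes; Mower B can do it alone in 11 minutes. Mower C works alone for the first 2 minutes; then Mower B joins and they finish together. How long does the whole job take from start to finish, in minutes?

91/18 minutes

In 2 minutes Mower C does 2/7 of the job, leaving 5/7.
Mower C and Mower B together work at 18/77 per minute, so finishing takes 5/7 ÷ 18/77 = 55/18 minutes.
Total time = 2 + 55/18 = 91/18 minutes.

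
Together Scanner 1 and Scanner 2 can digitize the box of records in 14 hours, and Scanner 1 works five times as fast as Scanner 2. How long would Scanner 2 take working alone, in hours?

84 hours

Let Scanner 2's rate be r; then Scanner 1's rate is 5r, so together (5 + 1)r = 6r = 1/14.
Thus r = 1/84 per hour.
Scanner 2 alone: 84 hours; Scanner 1 alone: 84/5 hours.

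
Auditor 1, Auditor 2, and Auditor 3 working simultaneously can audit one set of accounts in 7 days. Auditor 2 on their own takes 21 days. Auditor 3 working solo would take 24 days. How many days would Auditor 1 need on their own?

Combined rate is 1/7 per day.
Known contribution: 1/21 + 1/24 = (8 + 7)/168 = 15/168 = 5/56 per day.
So Auditor 1's rate is 1/7 − 5/56 = 3/56, meaning 56/3 days alone.

56/3 days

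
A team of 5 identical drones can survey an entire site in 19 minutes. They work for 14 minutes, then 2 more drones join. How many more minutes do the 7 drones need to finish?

25/7 minutes

One drone does 1/95 of the job per minute.
After 14 minutes with 5 drones, 14/19 is done (5/19 left).
With 7 drones the rate is 7/95, so the rest takes 5/19 ÷ 7/95 = 25/7 minutes.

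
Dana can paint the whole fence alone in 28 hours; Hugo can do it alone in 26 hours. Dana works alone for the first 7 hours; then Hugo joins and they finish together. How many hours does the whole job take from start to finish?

154/9 hours

In 7 hours Dana does 7/28 = 1/4 of the job, leaving 3/4.
Dana and Hugo together work at 27/364 per hour, so finishing takes 3/4 ÷ 27/364 = 91/9 hours.
Total time = 7 + 91/9 = 154/9 hours.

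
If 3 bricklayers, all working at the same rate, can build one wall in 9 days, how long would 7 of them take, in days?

Total work is 3·9 = 27 bricklayer-days.
With 7 bricklayers: 27/7 days.

27/7 days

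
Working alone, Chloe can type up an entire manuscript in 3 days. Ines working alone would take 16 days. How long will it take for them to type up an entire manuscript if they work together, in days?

With two workers the combined time is the product over the sum: 3·16/(3+16) = 48/19 days.

48/19 days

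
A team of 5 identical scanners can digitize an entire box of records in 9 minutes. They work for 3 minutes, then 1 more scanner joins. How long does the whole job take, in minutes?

One scanner does 1/45 of the job per minute.
After 3 minutes with 5 scanners, 1/3 is done (2/3 left).
With 6 scanners the rate is 6/45 = 2/15, so the rest takes 2/3 ÷ 2/15 = 5 minutes.
Total = 3 + 5 = 8 minutes.

8 minutes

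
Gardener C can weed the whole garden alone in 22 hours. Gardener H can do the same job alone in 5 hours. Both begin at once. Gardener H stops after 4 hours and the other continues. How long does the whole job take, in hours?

22/5 hours

In the first 4 hours the combined rate is 27/110, so 54/55 of the job is done, leaving 1/55.
After Gardener H leaves the rate is 1/22 per hour; the remaining 1/55 takes 2/5 hours.
Total = 4 + 2/5 = 22/5 hours.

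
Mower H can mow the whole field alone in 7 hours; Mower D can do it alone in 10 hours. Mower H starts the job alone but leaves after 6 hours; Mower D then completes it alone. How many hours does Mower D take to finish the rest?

In 6 hours Mower H does 6/7 of the job, leaving 1/7.
Mower D works at 1/10 per hour, so finishing takes 1/7 ÷ 1/10 = 10/7 hours.

10/7 hours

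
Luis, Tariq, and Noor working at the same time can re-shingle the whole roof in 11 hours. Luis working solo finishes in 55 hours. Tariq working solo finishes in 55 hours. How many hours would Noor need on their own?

Combined rate is 1/11 per hour.
Known contribution: 1/55 + 1/55 = (1 + 1)/55 = 2/55 per hour.
So Noor's rate is 1/11 − 2/55 = 3/55, meaning 55/3 hours alone.

55/3 hours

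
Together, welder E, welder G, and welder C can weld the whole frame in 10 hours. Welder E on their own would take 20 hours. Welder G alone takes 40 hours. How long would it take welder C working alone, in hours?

40 hours

Combined rate is 1/10 per hour.
Known contribution: 1/20 + 1/40 = (2 + 1)/40 = 3/40 per hour.
So welder C's rate is 1/10 − 3/40 = 1/40, meaning 40 hours alone.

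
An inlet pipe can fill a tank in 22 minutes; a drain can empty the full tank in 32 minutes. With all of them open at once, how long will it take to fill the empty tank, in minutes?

352/5 minutes

Net rate = 1/22 − 1/32 = (16 − 11)/352 = 5/352 per minute.
Filling time = 1 ÷ (5/352) = 352/5 minutes.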